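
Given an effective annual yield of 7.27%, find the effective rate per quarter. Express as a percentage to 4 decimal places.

The per-quarter rate i satisfies (1 + i)^4 = 1 + 0.0727.
i = 1.0727^(1/4) − 1 = 0.0176995 = 1.7700%.

1.7700%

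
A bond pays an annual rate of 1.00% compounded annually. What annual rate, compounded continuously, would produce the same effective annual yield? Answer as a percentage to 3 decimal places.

0.995%

Compounded annually, EAR = nominal = 0.010000.
Equivalent continuous rate: r = ln(1 + 0.010000) = 0.009950 = 0.995%.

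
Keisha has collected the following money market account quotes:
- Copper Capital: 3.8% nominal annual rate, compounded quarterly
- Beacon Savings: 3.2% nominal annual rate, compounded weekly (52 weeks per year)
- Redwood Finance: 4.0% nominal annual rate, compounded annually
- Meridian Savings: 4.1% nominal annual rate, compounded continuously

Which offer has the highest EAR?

Copper Capital: (1 + 0.038/4)^4 − 1 = 3.854%
Beacon Savings: (1 + 0.032/52)^52 − 1 = 3.251%
Redwood Finance: compounded annually, EAR = 4.000%
Meridian Savings: e^0.041 − 1 = 4.185%
The highest effective annual rate is Meridian Savings at 4.185%.

Meridian Savings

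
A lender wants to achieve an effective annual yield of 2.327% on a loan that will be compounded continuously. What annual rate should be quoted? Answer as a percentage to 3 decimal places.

Continuous: nominal r satisfies e^r − 1 = 0.02327.
r = ln(1 + 0.02327) = ln(1.02327) = 0.023003 = 2.300%.

2.300%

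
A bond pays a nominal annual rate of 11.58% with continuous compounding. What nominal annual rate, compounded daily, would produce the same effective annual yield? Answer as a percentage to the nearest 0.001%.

EAR under continuous compounding: e^0.1158 − 1 = 0.122771.
Solve (1 + r/365)^365 = 1.122771: r/365 = 1.122771^(1/365) − 1 = 0.000317, so r = 0.115818 = 11.582%.

11.582%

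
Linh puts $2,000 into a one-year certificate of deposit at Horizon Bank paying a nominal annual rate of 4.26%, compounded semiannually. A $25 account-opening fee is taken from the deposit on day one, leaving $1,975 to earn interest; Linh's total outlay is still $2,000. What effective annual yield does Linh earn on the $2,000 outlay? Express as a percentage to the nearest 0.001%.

3.002%

Value after one year: 1,975 × (1 + 0.0426/2)^2 = 1,975 × 1.043054 = $2,060.03.
Effective yield on the $2,000 outlay: 2,060.03 / 2,000 − 1 = 0.030016 = 3.002%.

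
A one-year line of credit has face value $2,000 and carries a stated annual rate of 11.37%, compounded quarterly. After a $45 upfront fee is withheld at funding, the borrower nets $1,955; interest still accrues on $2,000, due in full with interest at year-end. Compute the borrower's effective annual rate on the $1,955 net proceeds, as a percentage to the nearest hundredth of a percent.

Amount owed after one year: 2,000 × (1 + 0.1137/4)^4 = 2,000 × 1.118640 = $2,237.28.
Effective rate on net proceeds: 2,237.28 / 1,955 − 1 = 0.144389 = 14.44%.

14.44%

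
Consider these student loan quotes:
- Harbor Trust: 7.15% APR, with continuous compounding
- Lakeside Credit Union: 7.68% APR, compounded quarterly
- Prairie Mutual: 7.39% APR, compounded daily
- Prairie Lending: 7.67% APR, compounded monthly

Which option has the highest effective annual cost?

Prairie Lending

Harbor Trust: e^0.0715 − 1 = 7.412%
Lakeside Credit Union: (1 + 0.0768/4)^4 − 1 = 7.904%
Prairie Mutual: (1 + 0.0739/365)^365 − 1 = 7.669%
Prairie Lending: (1 + 0.0767/12)^12 − 1 = 7.945%
The highest effective annual rate is Prairie Lending at 7.945%.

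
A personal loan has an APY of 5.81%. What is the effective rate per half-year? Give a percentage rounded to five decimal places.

2.86399%

The per-half-year rate i satisfies (1 + i)^2 = 1 + 0.0581.
i = 1.0581^(1/2) − 1 = 0.0286399 = 2.86399%.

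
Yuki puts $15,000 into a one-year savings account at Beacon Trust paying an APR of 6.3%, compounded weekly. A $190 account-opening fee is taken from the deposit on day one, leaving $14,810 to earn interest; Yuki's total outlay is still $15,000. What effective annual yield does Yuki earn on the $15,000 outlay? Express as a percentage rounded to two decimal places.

5.15%

Value after one year: 14,810 × (1 + 0.063/52)^52 = 14,810 × 1.064986 = $15,772.45.
Effective yield on the $15,000 outlay: 15,772.45 / 15,000 − 1 = 0.051496 = 5.15%.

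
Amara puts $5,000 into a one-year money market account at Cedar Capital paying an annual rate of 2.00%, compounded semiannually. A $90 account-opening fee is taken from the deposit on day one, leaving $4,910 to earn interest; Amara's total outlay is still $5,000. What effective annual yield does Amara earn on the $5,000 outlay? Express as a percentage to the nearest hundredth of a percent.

0.17%

Value after one year: 4,910 × (1 + 0.0200/2)^2 = 4,910 × 1.020100 = $5,008.69.
Effective yield on the $5,000 outlay: 5,008.69 / 5,000 − 1 = 0.001738 = 0.17%.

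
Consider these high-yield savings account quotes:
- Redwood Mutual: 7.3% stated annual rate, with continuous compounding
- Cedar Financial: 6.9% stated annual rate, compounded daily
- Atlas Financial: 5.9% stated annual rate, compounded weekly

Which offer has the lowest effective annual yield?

Atlas Financial

Redwood Mutual: e^0.073 − 1 = 7.573%
Cedar Financial: (1 + 0.069/365)^365 − 1 = 7.143%
Atlas Financial: (1 + 0.059/52)^52 − 1 = 6.074%
The lowest effective annual rate is Atlas Financial at 6.074%.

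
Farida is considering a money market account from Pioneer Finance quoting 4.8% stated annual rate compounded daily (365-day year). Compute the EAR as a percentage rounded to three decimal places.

EAR = (1 + 0.048/365)^365 − 1.
= 1.049167 − 1 = 4.917%.

4.917%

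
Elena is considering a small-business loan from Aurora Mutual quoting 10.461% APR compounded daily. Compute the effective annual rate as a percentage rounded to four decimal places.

EAR = (1 + 0.10461/365)^365 − 1.
= (1 + 0.000287)^365 − 1 = 1.110261 − 1 = 11.0261%.

11.0261%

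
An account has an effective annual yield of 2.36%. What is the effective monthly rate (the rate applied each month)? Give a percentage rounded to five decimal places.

The per-month rate i satisfies (1 + i)^12 = 1 + 0.0236.
i = 1.0236^(1/12) − 1 = 0.0019457 = 0.19457%.

0.19457%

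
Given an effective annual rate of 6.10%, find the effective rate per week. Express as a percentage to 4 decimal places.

The per-week rate i satisfies (1 + i)^52 = 1 + 0.0610.
i = 1.0610^(1/52) − 1 = 0.0011393 = 0.1139%.

0.1139%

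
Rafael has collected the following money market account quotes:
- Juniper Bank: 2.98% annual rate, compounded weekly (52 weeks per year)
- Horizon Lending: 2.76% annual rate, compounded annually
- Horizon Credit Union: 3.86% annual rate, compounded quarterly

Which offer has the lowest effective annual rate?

Horizon Lending

Juniper Bank: (1 + 0.0298/52)^52 − 1 = 3.024%
Horizon Lending: compounded annually, EAR = 2.760%
Horizon Credit Union: (1 + 0.0386/4)^4 − 1 = 3.916%
The lowest effective annual rate is Horizon Lending at 2.760%.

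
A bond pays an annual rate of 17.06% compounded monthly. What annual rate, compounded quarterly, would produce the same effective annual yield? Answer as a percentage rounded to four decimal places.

17.3037%

EAR = (1 + 0.1706/12)^12 − 1 = 0.184592.
Solve (1 + r/4)^4 = 1.184592: r/4 = 1.184592^(1/4) − 1 = 0.043259, so r = 0.173037 = 17.3037%.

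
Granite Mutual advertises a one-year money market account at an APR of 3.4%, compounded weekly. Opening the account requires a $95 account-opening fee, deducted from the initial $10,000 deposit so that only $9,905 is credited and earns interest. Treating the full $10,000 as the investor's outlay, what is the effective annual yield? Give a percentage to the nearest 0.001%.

2.474%

Value after one year: 9,905 × (1 + 0.034/52)^52 = 9,905 × 1.034573 = $10,247.45.
Effective yield on the $10,000 outlay: 10,247.45 / 10,000 − 1 = 0.024745 = 2.474%.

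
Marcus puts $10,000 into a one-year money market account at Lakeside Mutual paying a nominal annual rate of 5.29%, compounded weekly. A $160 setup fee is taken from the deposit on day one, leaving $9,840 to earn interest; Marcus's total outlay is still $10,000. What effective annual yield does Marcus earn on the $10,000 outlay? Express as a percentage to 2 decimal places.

3.74%

Value after one year: 9,840 × (1 + 0.0529/52)^52 = 9,840 × 1.054296 = $10,374.27.
Effective yield on the $10,000 outlay: 10,374.27 / 10,000 − 1 = 0.037427 = 3.74%.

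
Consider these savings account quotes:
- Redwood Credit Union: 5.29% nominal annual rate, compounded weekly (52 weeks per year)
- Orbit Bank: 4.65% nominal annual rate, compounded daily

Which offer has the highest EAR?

Redwood Credit Union

Redwood Credit Union: (1 + 0.0529/52)^52 − 1 = 5.430%
Orbit Bank: (1 + 0.0465/365)^365 − 1 = 4.759%
The highest effective annual rate is Redwood Credit Union at 5.430%.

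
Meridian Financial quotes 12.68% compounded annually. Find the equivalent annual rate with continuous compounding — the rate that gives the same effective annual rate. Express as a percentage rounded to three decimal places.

11.938%

Compounded annually, EAR = nominal = 0.126800.
Equivalent continuous rate: r = ln(1 + 0.126800) = 0.119382 = 11.938%.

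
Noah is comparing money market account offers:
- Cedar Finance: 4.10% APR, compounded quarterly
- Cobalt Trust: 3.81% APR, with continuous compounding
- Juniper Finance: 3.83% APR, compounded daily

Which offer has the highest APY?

Cedar Finance

Cedar Finance: (1 + 0.0410/4)^4 − 1 = 4.163%
Cobalt Trust: e^0.0381 − 1 = 3.884%
Juniper Finance: (1 + 0.0383/365)^365 − 1 = 3.904%
The highest effective annual rate is Cedar Finance at 4.163%.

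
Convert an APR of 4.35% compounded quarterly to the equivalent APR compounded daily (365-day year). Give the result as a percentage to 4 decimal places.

4.3268%

EAR = (1 + 0.0435/4)^4 − 1 = 0.044215.
Solve (1 + r/365)^365 = 1.044215: r/365 = 1.044215^(1/365) − 1 = 0.000119, so r = 0.043268 = 4.3268%.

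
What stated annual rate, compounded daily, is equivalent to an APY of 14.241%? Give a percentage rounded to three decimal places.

13.316%

(1 + r/365)^365 − 1 = 0.14241, so 1 + r/365 = 1.14241^(1/365).
r/365 = 0.000365, so r = 0.133164 = 13.316%.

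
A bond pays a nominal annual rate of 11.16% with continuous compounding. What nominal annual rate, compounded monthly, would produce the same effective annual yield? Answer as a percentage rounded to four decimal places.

EAR under continuous compounding: e^0.1116 − 1 = 0.118066.
Solve (1 + r/12)^12 = 1.118066: r/12 = 1.118066^(1/12) − 1 = 0.009343, so r = 0.112121 = 11.2121%.

11.2121%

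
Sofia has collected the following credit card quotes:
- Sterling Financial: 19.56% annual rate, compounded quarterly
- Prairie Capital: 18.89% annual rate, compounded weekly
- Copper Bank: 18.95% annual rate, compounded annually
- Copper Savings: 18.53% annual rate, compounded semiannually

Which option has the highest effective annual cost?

Sterling Financial: (1 + 0.1956/4)^4 − 1 = 21.042%
Prairie Capital: (1 + 0.1889/52)^52 − 1 = 20.751%
Copper Bank: compounded annually, EAR = 18.950%
Copper Savings: (1 + 0.1853/2)^2 − 1 = 19.388%
The highest effective annual rate is Sterling Financial at 21.042%.

Sterling Financial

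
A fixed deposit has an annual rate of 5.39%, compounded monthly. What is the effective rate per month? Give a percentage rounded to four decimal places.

With a nominal annual rate compounded monthly, the periodic rate is the nominal rate divided by 12.
i = 0.0539 / 12 = 0.0044917 = 0.4492%.

0.4492%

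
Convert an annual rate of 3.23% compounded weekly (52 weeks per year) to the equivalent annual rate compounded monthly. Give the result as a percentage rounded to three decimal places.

3.233%

EAR = (1 + 0.0323/52)^52 − 1 = 0.032817.
Solve (1 + r/12)^12 = 1.032817: r/12 = 1.032817^(1/12) − 1 = 0.002694, so r = 0.032333 = 3.233%.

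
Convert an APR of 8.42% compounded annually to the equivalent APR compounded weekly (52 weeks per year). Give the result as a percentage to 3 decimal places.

8.091%

Compounded annually, EAR = nominal = 0.084200.
Solve (1 + r/52)^52 = 1.084200: r/52 = 1.084200^(1/52) − 1 = 0.001556, so r = 0.080905 = 8.091%.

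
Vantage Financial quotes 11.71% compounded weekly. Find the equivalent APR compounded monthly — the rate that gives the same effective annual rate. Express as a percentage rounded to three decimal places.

EAR = (1 + 0.1171/52)^52 − 1 = 0.124084.
Solve (1 + r/12)^12 = 1.124084: r/12 = 1.124084^(1/12) − 1 = 0.009795, so r = 0.117540 = 11.754%.

11.754%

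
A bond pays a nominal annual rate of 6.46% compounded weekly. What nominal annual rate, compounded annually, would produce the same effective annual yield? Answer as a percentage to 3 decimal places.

EAR = (1 + 0.0646/52)^52 − 1 = 0.066689.
Compounded annually, the equivalent nominal rate is the EAR itself: 6.669%.

6.669%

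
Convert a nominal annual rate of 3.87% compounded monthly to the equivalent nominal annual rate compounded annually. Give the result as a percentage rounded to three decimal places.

3.939%

EAR = (1 + 0.0387/12)^12 − 1 = 0.039394.
Compounded annually, the equivalent nominal rate is the EAR itself: 3.939%.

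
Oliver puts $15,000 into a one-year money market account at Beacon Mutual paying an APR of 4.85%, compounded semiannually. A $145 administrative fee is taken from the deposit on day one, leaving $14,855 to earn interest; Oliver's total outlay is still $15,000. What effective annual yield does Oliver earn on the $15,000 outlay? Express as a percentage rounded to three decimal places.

3.895%

Value after one year: 14,855 × (1 + 0.0485/2)^2 = 14,855 × 1.049088 = $15,584.20.
Effective yield on the $15,000 outlay: 15,584.20 / 15,000 − 1 = 0.038947 = 3.895%.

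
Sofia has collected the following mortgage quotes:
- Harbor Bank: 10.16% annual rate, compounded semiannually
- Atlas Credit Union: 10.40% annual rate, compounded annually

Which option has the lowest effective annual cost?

Atlas Credit Union

Harbor Bank: (1 + 0.1016/2)^2 − 1 = 10.418%
Atlas Credit Union: compounded annually, EAR = 10.400%
The lowest effective annual rate is Atlas Credit Union at 10.400%.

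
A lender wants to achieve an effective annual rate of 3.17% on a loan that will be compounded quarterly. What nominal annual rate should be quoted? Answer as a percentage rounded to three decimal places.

3.133%

(1 + r/4)^4 − 1 = 0.0317, so 1 + r/4 = 1.0317^(1/4).
r/4 = 0.007832, so r = 0.031330 = 3.133%.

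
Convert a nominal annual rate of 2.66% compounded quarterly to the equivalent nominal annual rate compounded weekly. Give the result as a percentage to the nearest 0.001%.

2.652%

EAR = (1 + 0.0266/4)^4 − 1 = 0.026867.
Solve (1 + r/52)^52 = 1.026867: r/52 = 1.026867^(1/52) − 1 = 0.000510, so r = 0.026519 = 2.652%.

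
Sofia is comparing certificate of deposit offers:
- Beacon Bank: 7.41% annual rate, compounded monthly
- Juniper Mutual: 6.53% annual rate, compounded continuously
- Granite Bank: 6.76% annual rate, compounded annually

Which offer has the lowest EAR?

Beacon Bank: (1 + 0.0741/12)^12 − 1 = 7.667%
Juniper Mutual: e^0.0653 − 1 = 6.748%
Granite Bank: compounded annually, EAR = 6.760%
The lowest effective annual rate is Juniper Mutual at 6.748%.

Juniper Mutual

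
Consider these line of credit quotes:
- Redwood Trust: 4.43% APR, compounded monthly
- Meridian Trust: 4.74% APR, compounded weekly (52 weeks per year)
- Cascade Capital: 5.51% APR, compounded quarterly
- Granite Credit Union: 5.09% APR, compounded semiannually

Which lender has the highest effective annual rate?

Redwood Trust: (1 + 0.0443/12)^12 − 1 = 4.521%
Meridian Trust: (1 + 0.0474/52)^52 − 1 = 4.852%
Cascade Capital: (1 + 0.0551/4)^4 − 1 = 5.625%
Granite Credit Union: (1 + 0.0509/2)^2 − 1 = 5.155%
The highest effective annual rate is Cascade Capital at 5.625%.

Cascade Capital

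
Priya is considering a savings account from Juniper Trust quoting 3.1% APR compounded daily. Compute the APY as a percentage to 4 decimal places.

EAR = (1 + 0.031/365)^365 − 1.
= 1.031484 − 1 = 3.1484%.

3.1484%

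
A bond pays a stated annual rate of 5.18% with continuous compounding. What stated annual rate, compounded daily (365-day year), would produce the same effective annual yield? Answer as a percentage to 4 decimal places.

5.1804%

EAR under continuous compounding: e^0.0518 − 1 = 0.053165.
Solve (1 + r/365)^365 = 1.053165: r/365 = 1.053165^(1/365) − 1 = 0.000142, so r = 0.051804 = 5.1804%.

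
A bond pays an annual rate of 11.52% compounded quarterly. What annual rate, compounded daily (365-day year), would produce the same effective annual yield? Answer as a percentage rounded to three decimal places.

11.359%

EAR = (1 + 0.1152/4)^4 − 1 = 0.120273.
Solve (1 + r/365)^365 = 1.120273: r/365 = 1.120273^(1/365) − 1 = 0.000311, so r = 0.113590 = 11.359%.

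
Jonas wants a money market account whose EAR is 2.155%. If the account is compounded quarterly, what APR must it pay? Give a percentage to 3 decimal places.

(1 + r/4)^4 − 1 = 0.02155, so 1 + r/4 = 1.02155^(1/4).
r/4 = 0.005345, so r = 0.021378 = 2.138%.

2.138%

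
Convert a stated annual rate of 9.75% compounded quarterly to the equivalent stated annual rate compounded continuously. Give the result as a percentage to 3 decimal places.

EAR = (1 + 0.0975/4)^4 − 1 = 0.101123.
Equivalent continuous rate: r = ln(1 + 0.101123) = 0.096331 = 9.633%.

9.633%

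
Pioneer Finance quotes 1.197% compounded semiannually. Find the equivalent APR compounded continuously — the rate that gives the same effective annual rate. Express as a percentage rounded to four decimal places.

1.1934%

EAR = (1 + 0.01197/2)^2 − 1 = 0.012006.
Equivalent continuous rate: r = ln(1 + 0.012006) = 0.011934 = 1.1934%.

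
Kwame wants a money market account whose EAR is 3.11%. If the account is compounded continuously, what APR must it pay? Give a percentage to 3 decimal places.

3.063%

Continuous: nominal r satisfies e^r − 1 = 0.0311.
r = ln(1 + 0.0311) = ln(1.0311) = 0.030626 = 3.063%.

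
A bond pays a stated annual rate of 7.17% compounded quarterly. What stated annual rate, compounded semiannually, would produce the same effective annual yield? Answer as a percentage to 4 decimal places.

7.2343%

EAR = (1 + 0.0717/4)^4 − 1 = 0.073651.
Solve (1 + r/2)^2 = 1.073651: r/2 = 1.073651^(1/2) − 1 = 0.036171, so r = 0.072343 = 7.2343%.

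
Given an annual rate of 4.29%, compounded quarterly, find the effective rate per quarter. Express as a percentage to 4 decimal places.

With a nominal annual rate compounded quarterly, the periodic rate is the nominal rate divided by 4.
i = 0.0429 / 4 = 0.0107250 = 1.0725%.

1.0725%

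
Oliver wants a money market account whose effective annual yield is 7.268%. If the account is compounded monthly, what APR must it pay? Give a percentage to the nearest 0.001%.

(1 + r/12)^12 − 1 = 0.07268, so 1 + r/12 = 1.07268^(1/12).
r/12 = 0.005864, so r = 0.070366 = 7.037%.

7.037%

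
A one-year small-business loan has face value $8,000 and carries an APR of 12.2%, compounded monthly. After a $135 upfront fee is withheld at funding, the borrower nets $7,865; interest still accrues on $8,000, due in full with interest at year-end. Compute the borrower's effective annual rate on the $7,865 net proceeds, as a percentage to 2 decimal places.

14.84%

Amount owed after one year: 8,000 × (1 + 0.122/12)^12 = 8,000 × 1.129058 = $9,032.47.
Effective rate on net proceeds: 9,032.47 / 7,865 − 1 = 0.148438 = 14.84%.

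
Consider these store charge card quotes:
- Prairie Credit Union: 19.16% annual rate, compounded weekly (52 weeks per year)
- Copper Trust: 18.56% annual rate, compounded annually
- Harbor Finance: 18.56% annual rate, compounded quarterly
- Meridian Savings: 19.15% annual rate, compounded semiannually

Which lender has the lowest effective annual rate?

Prairie Credit Union: (1 + 0.1916/52)^52 − 1 = 21.076%
Copper Trust: compounded annually, EAR = 18.560%
Harbor Finance: (1 + 0.1856/4)^4 − 1 = 19.892%
Meridian Savings: (1 + 0.1915/2)^2 − 1 = 20.067%
The lowest effective annual rate is Copper Trust at 18.560%.

Copper Trust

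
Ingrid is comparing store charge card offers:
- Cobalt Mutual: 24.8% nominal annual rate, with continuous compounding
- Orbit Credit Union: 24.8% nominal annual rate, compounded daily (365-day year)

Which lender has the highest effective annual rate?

Cobalt Mutual

Cobalt Mutual: e^0.248 − 1 = 28.146%
Orbit Credit Union: (1 + 0.248/365)^365 − 1 = 28.135%
The highest effective annual rate is Cobalt Mutual at 28.146%.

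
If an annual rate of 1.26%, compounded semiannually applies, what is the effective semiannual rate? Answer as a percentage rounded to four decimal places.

With a nominal annual rate compounded semiannually, the periodic rate is the nominal rate divided by 2.
i = 0.0126 / 2 = 0.0063000 = 0.6300%.

0.6300%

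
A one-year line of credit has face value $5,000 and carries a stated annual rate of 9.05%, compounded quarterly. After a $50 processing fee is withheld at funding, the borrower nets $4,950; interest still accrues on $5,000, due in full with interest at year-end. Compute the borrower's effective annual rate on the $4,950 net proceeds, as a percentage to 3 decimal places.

Amount owed after one year: 5,000 × (1 + 0.0905/4)^4 = 5,000 × 1.093618 = $5,468.09.
Effective rate on net proceeds: 5,468.09 / 4,950 − 1 = 0.104665 = 10.466%.

10.466%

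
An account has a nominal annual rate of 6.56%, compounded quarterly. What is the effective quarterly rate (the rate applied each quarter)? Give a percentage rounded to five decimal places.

With a nominal annual rate compounded quarterly, the periodic rate is the nominal rate divided by 4.
i = 0.0656 / 4 = 0.0164000 = 1.64000%.

1.64000%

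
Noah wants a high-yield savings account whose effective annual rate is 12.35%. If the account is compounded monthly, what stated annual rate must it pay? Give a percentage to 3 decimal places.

(1 + r/12)^12 − 1 = 0.1235, so 1 + r/12 = 1.1235^(1/12).
r/12 = 0.009751, so r = 0.117016 = 11.702%.

11.702%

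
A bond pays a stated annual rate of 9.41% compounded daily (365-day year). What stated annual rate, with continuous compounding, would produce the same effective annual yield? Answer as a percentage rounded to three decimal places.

9.409%

EAR = (1 + 0.0941/365)^365 − 1 = 0.098656.
Equivalent continuous rate: r = ln(1 + 0.098656) = 0.094088 = 9.409%.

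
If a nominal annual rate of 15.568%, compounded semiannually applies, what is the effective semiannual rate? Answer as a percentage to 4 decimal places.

With a nominal annual rate compounded semiannually, the periodic rate is the nominal rate divided by 2.
i = 0.15568 / 2 = 0.0778400 = 7.7840%.

7.7840%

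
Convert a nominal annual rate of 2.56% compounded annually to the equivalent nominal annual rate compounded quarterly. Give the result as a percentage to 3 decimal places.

Compounded annually, EAR = nominal = 0.025600.
Solve (1 + r/4)^4 = 1.025600: r/4 = 1.025600^(1/4) − 1 = 0.006339, so r = 0.025358 = 2.536%.

2.536%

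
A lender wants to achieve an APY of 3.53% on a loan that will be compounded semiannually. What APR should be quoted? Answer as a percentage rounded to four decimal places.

3.4994%

(1 + r/2)^2 − 1 = 0.0353, so 1 + r/2 = 1.0353^(1/2).
r/2 = 0.017497, so r = 0.034994 = 3.4994%.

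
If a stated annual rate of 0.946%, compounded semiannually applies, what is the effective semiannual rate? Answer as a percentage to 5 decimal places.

With a nominal annual rate compounded semiannually, the periodic rate is the nominal rate divided by 2.
i = 0.00946 / 2 = 0.0047300 = 0.47300%.

0.47300%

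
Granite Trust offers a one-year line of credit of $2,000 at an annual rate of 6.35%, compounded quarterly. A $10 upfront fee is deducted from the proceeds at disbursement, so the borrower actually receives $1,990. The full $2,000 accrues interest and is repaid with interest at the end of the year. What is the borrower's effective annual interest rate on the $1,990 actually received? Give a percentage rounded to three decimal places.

7.038%

Amount owed after one year: 2,000 × (1 + 0.0635/4)^4 = 2,000 × 1.065028 = $2,130.06.
Effective rate on net proceeds: 2,130.06 / 1,990 − 1 = 0.070380 = 7.038%.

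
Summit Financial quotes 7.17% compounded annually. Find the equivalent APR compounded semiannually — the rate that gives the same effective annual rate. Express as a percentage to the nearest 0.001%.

7.046%

Compounded annually, EAR = nominal = 0.071700.
Solve (1 + r/2)^2 = 1.071700: r/2 = 1.071700^(1/2) − 1 = 0.035229, so r = 0.070459 = 7.046%.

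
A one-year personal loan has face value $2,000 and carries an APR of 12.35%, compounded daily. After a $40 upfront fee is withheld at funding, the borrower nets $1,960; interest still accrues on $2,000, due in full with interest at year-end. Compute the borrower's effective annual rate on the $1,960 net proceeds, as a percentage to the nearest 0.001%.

Amount owed after one year: 2,000 × (1 + 0.1235/365)^365 = 2,000 × 1.131426 = $2,262.85.
Effective rate on net proceeds: 2,262.85 / 1,960 − 1 = 0.154517 = 15.452%.

15.452%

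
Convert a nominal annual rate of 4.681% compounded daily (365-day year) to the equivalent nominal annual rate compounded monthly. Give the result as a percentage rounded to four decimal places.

EAR = (1 + 0.04681/365)^365 − 1 = 0.047920.
Solve (1 + r/12)^12 = 1.047920: r/12 = 1.047920^(1/12) − 1 = 0.003908, so r = 0.046898 = 4.6898%.

4.6898%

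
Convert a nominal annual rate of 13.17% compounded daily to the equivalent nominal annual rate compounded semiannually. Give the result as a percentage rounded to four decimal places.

EAR = (1 + 0.1317/365)^365 − 1 = 0.140739.
Solve (1 + r/2)^2 = 1.140739: r/2 = 1.140739^(1/2) − 1 = 0.068054, so r = 0.136108 = 13.6108%.

13.6108%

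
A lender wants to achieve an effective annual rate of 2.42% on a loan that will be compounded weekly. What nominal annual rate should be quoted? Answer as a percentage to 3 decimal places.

(1 + r/52)^52 − 1 = 0.0242, so 1 + r/52 = 1.0242^(1/52).
r/52 = 0.000460, so r = 0.023917 = 2.392%.

2.392%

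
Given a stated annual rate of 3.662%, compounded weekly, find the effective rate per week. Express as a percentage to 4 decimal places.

0.0704%

With a nominal annual rate compounded weekly, the periodic rate is the nominal rate divided by 52.
i = 0.03662 / 52 = 0.0007042 = 0.0704%.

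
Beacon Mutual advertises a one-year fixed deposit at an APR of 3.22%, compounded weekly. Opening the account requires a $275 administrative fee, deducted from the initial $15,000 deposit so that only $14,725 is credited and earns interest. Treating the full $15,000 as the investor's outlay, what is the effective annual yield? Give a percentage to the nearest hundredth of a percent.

Value after one year: 14,725 × (1 + 0.0322/52)^52 = 14,725 × 1.032714 = $15,206.71.
Effective yield on the $15,000 outlay: 15,206.71 / 15,000 − 1 = 0.013781 = 1.38%.

1.38%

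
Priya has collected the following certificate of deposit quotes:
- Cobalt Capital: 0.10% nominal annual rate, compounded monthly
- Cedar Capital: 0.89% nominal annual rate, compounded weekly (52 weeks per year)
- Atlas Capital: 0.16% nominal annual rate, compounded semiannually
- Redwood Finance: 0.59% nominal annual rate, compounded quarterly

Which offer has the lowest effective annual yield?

Cobalt Capital: (1 + 0.0010/12)^12 − 1 = 0.100%
Cedar Capital: (1 + 0.0089/52)^52 − 1 = 0.894%
Atlas Capital: (1 + 0.0016/2)^2 − 1 = 0.160%
Redwood Finance: (1 + 0.0059/4)^4 − 1 = 0.591%
The lowest effective annual rate is Cobalt Capital at 0.100%.

Cobalt Capital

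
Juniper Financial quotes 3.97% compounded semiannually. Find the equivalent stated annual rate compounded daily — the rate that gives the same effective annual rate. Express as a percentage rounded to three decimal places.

3.931%

EAR = (1 + 0.0397/2)^2 − 1 = 0.040094.
Solve (1 + r/365)^365 = 1.040094: r/365 = 1.040094^(1/365) − 1 = 0.000108, so r = 0.039313 = 3.931%.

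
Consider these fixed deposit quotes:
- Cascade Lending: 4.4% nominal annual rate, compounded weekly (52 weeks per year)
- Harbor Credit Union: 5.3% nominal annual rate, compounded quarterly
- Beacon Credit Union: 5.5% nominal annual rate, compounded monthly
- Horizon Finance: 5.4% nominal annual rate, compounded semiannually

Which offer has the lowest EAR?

Cascade Lending

Cascade Lending: (1 + 0.044/52)^52 − 1 = 4.496%
Harbor Credit Union: (1 + 0.053/4)^4 − 1 = 5.406%
Beacon Credit Union: (1 + 0.055/12)^12 − 1 = 5.641%
Horizon Finance: (1 + 0.054/2)^2 − 1 = 5.473%
The lowest effective annual rate is Cascade Lending at 4.496%.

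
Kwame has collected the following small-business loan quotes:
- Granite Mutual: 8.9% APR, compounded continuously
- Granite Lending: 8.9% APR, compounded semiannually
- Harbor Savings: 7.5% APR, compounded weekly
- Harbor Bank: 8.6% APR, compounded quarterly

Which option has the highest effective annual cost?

Granite Mutual: e^0.089 − 1 = 9.308%
Granite Lending: (1 + 0.089/2)^2 − 1 = 9.098%
Harbor Savings: (1 + 0.075/52)^52 − 1 = 7.783%
Harbor Bank: (1 + 0.086/4)^4 − 1 = 8.881%
The highest effective annual rate is Granite Mutual at 9.308%.

Granite Mutual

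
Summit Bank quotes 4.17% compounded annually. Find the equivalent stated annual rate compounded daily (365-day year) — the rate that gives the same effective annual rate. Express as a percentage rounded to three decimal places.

4.086%

Compounded annually, EAR = nominal = 0.041700.
Solve (1 + r/365)^365 = 1.041700: r/365 = 1.041700^(1/365) − 1 = 0.000112, so r = 0.040856 = 4.086%.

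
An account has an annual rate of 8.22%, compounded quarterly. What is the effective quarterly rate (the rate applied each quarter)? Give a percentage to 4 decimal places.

2.0550%

With a nominal annual rate compounded quarterly, the periodic rate is the nominal rate divided by 4.
i = 0.0822 / 4 = 0.0205500 = 2.0550%.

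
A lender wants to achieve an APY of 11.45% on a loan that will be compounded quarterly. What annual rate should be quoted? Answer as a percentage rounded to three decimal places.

(1 + r/4)^4 − 1 = 0.1145, so 1 + r/4 = 1.1145^(1/4).
r/4 = 0.027472, so r = 0.109888 = 10.989%.

10.989%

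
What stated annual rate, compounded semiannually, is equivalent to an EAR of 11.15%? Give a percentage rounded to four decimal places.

10.8554%

(1 + r/2)^2 − 1 = 0.1115, so 1 + r/2 = 1.1115^(1/2).
r/2 = 0.054277, so r = 0.108554 = 10.8554%.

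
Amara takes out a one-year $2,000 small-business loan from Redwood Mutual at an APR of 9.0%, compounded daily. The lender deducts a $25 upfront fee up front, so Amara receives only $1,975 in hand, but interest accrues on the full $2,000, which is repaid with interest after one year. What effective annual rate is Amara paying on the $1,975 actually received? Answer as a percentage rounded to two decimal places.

Amount owed after one year: 2,000 × (1 + 0.090/365)^365 = 2,000 × 1.094162 = $2,188.32.
Effective rate on net proceeds: 2,188.32 / 1,975 − 1 = 0.108012 = 10.80%.

10.80%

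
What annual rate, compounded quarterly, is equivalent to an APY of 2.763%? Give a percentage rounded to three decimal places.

(1 + r/4)^4 − 1 = 0.02763, so 1 + r/4 = 1.02763^(1/4).
r/4 = 0.006837, so r = 0.027348 = 2.735%.

2.735%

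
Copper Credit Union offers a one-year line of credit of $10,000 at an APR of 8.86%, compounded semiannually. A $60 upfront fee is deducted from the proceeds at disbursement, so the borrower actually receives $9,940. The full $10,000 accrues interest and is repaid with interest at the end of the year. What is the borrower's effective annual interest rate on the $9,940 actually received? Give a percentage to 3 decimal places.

Amount owed after one year: 10,000 × (1 + 0.0886/2)^2 = 10,000 × 1.090562 = $10,905.62.
Effective rate on net proceeds: 10,905.62 / 9,940 − 1 = 0.097145 = 9.715%.

9.715%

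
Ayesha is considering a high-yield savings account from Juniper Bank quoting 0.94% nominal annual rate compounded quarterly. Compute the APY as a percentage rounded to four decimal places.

EAR = (1 + 0.0094/4)^4 − 1.
= 1.009433 − 1 = 0.9433%.

0.9433%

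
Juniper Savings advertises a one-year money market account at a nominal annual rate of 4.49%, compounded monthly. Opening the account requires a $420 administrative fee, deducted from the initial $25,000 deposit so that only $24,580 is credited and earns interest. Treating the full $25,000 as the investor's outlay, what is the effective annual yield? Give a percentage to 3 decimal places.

Value after one year: 24,580 × (1 + 0.0449/12)^12 = 24,580 × 1.045836 = $25,706.64.
Effective yield on the $25,000 outlay: 25,706.64 / 25,000 − 1 = 0.028266 = 2.827%.

2.827%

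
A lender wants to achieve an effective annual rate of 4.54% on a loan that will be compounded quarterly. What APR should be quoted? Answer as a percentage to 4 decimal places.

(1 + r/4)^4 − 1 = 0.0454, so 1 + r/4 = 1.0454^(1/4).
r/4 = 0.011162, so r = 0.044647 = 4.4647%.

4.4647%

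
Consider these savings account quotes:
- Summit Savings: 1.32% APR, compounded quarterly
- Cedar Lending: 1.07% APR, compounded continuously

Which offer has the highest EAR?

Summit Savings: (1 + 0.0132/4)^4 − 1 = 1.327%
Cedar Lending: e^0.0107 − 1 = 1.076%
The highest effective annual rate is Summit Savings at 1.327%.

Summit Savings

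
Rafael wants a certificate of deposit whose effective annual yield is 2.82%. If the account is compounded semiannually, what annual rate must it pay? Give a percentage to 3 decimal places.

(1 + r/2)^2 − 1 = 0.0282, so 1 + r/2 = 1.0282^(1/2).
r/2 = 0.014002, so r = 0.028004 = 2.800%.

2.800%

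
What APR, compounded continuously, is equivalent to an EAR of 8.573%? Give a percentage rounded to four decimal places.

8.2253%

Continuous: nominal r satisfies e^r − 1 = 0.08573.
r = ln(1 + 0.08573) = ln(1.08573) = 0.082253 = 8.2253%.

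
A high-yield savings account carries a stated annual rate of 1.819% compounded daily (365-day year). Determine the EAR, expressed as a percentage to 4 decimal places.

EAR = (1 + 0.01819/365)^365 − 1.
= 1.018356 − 1 = 1.8356%.

1.8356%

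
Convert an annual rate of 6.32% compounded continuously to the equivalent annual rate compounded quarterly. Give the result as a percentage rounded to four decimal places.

6.3702%

EAR under continuous compounding: e^0.0632 − 1 = 0.065240.
Solve (1 + r/4)^4 = 1.065240: r/4 = 1.065240^(1/4) − 1 = 0.015925, so r = 0.063702 = 6.3702%.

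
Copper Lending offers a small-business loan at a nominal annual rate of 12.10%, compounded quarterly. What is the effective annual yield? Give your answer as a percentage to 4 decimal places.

12.6602%

EAR = (1 + 0.1210/4)^4 − 1.
= 1.126602 − 1 = 12.6602%.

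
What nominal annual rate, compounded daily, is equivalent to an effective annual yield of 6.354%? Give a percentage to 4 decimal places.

(1 + r/365)^365 − 1 = 0.06354, so 1 + r/365 = 1.06354^(1/365).
r/365 = 0.000169, so r = 0.061608 = 6.1608%.

6.1608%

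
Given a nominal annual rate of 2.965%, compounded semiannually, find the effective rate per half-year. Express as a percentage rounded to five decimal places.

With a nominal annual rate compounded semiannually, the periodic rate is the nominal rate divided by 2.
i = 0.02965 / 2 = 0.0148250 = 1.48250%.

1.48250%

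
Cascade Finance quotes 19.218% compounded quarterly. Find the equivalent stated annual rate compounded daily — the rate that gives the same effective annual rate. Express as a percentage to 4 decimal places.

EAR = (1 + 0.19218/4)^4 − 1 = 0.206479.
Solve (1 + r/365)^365 = 1.206479: r/365 = 1.206479^(1/365) − 1 = 0.000514, so r = 0.187754 = 18.7754%.

18.7754%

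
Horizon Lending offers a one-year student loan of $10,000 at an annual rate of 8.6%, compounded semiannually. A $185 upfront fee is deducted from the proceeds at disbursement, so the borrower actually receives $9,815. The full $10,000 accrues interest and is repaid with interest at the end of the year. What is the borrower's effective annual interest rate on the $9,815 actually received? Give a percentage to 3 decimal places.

Amount owed after one year: 10,000 × (1 + 0.086/2)^2 = 10,000 × 1.087849 = $10,878.49.
Effective rate on net proceeds: 10,878.49 / 9,815 − 1 = 0.108354 = 10.835%.

10.835%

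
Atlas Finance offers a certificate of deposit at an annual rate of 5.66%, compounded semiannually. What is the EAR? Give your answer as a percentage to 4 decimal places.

5.7401%

EAR = (1 + 0.0566/2)^2 − 1.
= 1.057401 − 1 = 5.7401%.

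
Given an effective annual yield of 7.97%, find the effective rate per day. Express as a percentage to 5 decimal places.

The per-day rate i satisfies (1 + i)^365 = 1 + 0.0797.
i = 1.0797^(1/365) − 1 = 0.0002101 = 0.02101%.

0.02101%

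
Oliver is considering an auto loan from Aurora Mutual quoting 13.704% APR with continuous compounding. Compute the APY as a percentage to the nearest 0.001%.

14.687%

With continuous compounding, EAR = e^0.13704 − 1.
e^0.13704 = 1.146874, so EAR = 0.146874 = 14.687%.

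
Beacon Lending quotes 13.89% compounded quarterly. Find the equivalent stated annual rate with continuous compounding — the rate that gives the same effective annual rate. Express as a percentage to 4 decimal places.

EAR = (1 + 0.1389/4)^4 − 1 = 0.146304.
Equivalent continuous rate: r = ln(1 + 0.146304) = 0.136543 = 13.6543%.

13.6543%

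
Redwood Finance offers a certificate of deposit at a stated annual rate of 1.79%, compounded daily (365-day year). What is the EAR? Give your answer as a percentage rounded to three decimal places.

1.806%

EAR = (1 + 0.0179/365)^365 − 1.
= 1.018061 − 1 = 1.806%.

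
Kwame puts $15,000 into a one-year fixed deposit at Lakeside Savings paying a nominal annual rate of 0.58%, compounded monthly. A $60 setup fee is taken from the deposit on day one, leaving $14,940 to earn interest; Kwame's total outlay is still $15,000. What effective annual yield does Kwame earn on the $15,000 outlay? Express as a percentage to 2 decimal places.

Value after one year: 14,940 × (1 + 0.0058/12)^12 = 14,940 × 1.005815 = $15,026.88.
Effective yield on the $15,000 outlay: 15,026.88 / 15,000 − 1 = 0.001792 = 0.18%.

0.18%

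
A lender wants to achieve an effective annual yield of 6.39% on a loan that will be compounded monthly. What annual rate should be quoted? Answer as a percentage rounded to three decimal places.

6.210%

(1 + r/12)^12 − 1 = 0.0639, so 1 + r/12 = 1.0639^(1/12).
r/12 = 0.005175, so r = 0.062102 = 6.210%.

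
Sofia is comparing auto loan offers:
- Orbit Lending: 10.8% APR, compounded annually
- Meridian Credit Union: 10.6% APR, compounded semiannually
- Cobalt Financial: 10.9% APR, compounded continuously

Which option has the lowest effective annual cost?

Orbit Lending: compounded annually, EAR = 10.800%
Meridian Credit Union: (1 + 0.106/2)^2 − 1 = 10.881%
Cobalt Financial: e^0.109 − 1 = 11.516%
The lowest effective annual rate is Orbit Lending at 10.800%.

Orbit Lending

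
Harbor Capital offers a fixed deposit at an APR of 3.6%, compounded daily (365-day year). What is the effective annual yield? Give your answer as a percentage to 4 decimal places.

EAR = (1 + 0.036/365)^365 − 1.
= 1.036654 − 1 = 3.6654%.

3.6654%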